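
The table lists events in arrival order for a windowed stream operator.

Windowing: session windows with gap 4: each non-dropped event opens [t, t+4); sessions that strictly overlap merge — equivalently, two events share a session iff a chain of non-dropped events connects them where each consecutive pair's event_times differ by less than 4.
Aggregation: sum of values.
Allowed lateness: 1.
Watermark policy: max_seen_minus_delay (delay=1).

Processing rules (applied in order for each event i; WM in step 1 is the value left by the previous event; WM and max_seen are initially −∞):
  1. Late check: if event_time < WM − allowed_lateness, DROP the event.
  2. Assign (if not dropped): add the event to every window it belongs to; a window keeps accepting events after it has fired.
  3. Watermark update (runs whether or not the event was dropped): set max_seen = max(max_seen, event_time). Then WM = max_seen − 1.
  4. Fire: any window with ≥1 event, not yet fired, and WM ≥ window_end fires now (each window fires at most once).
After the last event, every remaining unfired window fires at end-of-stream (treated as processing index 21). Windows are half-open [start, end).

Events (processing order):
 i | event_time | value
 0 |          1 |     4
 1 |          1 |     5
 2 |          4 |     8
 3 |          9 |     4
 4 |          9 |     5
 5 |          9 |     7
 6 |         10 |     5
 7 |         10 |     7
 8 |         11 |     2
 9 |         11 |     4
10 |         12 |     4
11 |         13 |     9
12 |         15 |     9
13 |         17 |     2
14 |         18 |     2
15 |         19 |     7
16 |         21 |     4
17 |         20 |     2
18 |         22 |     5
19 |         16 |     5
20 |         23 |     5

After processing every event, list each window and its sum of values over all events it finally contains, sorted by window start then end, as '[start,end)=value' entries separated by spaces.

[1,8)=17 [9,27)=83

i=0 t=1 v=4: → [1,5); WM=0
i=1 t=1 v=5: → [1,5); WM=0
i=2 t=4 v=8: → [1,8); WM=3
i=3 t=9 v=4: → [9,13); WM=8
i=4 t=9 v=5: → [9,13); WM=8
i=5 t=9 v=7: → [9,13); WM=8
i=6 t=10 v=5: → [9,14); WM=9
i=7 t=10 v=7: → [9,14); WM=9
i=8 t=11 v=2: → [9,15); WM=10
i=9 t=11 v=4: → [9,15); WM=10
i=10 t=12 v=4: → [9,16); WM=11
i=11 t=13 v=9: → [9,17); WM=12
i=12 t=15 v=9: → [9,19); WM=14
i=13 t=17 v=2: → [9,21); WM=16
i=14 t=18 v=2: → [9,22); WM=17
i=15 t=19 v=7: → [9,23); WM=18
i=16 t=21 v=4: → [9,25); WM=20
i=17 t=20 v=2: → [9,25); WM=20
i=18 t=22 v=5: → [9,26); WM=21
i=19 t=16 v=5: DROP (t<21-1); WM=21
i=20 t=23 v=5: → [9,27); WM=22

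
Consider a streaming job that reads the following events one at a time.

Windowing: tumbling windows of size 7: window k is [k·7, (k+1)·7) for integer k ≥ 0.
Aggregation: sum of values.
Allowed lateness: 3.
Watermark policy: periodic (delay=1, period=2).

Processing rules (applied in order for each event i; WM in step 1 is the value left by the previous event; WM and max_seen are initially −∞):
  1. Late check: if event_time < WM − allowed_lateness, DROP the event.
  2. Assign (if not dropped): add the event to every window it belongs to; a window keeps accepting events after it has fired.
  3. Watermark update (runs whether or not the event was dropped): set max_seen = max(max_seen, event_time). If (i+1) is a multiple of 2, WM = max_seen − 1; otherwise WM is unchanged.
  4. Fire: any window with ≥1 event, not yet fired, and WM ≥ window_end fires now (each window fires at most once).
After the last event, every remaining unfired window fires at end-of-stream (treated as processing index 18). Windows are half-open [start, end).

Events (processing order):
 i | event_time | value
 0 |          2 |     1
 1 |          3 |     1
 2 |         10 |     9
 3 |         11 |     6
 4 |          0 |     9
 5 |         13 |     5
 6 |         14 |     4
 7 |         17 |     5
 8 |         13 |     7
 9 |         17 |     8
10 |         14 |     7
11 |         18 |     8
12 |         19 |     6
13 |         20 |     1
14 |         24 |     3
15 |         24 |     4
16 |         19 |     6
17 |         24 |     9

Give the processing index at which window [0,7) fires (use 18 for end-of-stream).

i=0 t=2 v=1: → [0,7); WM=−∞
i=1 t=3 v=1: → [0,7); WM=2
i=2 t=10 v=9: → [7,14); WM=2
i=3 t=11 v=6: → [7,14); WM=10; [0,7) fires=2
i=4 t=0 v=9: DROP (t<10-3); WM=10
i=5 t=13 v=5: → [7,14); WM=12
i=6 t=14 v=4: → [14,21); WM=12
i=7 t=17 v=5: → [14,21); WM=16; [7,14) fires=20
i=8 t=13 v=7: → [7,14); WM=16
i=9 t=17 v=8: → [14,21); WM=16
i=10 t=14 v=7: → [14,21); WM=16
i=11 t=18 v=8: → [14,21); WM=17
i=12 t=19 v=6: → [14,21); WM=17
i=13 t=20 v=1: → [14,21); WM=19
i=14 t=24 v=3: → [21,28); WM=19
i=15 t=24 v=4: → [21,28); WM=23; [14,21) fires=39
i=16 t=19 v=6: DROP (t<23-3); WM=23
i=17 t=24 v=9: → [21,28); WM=23

3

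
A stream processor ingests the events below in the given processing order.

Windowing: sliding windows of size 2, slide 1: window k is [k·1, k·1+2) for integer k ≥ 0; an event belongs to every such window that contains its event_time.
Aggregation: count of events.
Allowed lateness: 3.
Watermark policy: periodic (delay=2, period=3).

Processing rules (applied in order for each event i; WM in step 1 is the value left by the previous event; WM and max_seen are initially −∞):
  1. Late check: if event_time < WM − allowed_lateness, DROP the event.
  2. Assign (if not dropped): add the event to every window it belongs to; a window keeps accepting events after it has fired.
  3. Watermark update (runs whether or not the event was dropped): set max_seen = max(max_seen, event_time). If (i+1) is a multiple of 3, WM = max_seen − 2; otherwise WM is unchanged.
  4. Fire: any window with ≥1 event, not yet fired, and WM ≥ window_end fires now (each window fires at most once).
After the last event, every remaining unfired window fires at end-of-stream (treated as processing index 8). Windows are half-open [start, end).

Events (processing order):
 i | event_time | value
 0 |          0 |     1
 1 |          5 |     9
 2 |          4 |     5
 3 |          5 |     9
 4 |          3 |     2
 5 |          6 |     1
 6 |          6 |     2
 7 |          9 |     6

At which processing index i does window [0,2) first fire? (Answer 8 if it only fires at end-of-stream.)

2

i=0 t=0 v=1: → [0,2); WM=−∞
i=1 t=5 v=9: → [5,7),[4,6); WM=−∞
i=2 t=4 v=5: → [4,6),[3,5); WM=3; [0,2) fires=1
i=3 t=5 v=9: → [5,7),[4,6); WM=3
i=4 t=3 v=2: → [3,5),[2,4); WM=3
i=5 t=6 v=1: → [6,8),[5,7); WM=4; [2,4) fires=1
i=6 t=6 v=2: → [6,8),[5,7); WM=4
i=7 t=9 v=6: → [9,11),[8,10); WM=4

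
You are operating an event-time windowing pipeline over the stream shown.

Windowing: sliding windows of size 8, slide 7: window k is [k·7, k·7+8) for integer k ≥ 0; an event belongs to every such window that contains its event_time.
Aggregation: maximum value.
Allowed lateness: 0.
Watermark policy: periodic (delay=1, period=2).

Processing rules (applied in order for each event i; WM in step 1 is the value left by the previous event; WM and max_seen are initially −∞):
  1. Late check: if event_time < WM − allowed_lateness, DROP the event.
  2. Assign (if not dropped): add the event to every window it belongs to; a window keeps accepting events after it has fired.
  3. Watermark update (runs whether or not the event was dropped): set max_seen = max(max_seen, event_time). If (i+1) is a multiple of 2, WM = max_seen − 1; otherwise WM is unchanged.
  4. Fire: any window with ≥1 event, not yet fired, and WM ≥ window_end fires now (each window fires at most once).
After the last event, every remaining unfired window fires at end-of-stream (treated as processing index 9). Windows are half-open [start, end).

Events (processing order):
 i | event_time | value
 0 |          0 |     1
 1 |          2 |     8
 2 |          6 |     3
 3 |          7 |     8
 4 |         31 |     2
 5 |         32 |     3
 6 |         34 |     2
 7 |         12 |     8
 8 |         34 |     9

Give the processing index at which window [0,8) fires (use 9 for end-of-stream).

i=0 t=0 v=1: → [0,8); WM=−∞
i=1 t=2 v=8: → [0,8); WM=1
i=2 t=6 v=3: → [0,8); WM=1
i=3 t=7 v=8: → [7,15),[0,8); WM=6
i=4 t=31 v=2: → [28,36); WM=6
i=5 t=32 v=3: → [28,36); WM=31; [0,8) fires=8 [7,15) fires=8
i=6 t=34 v=2: → [28,36); WM=31
i=7 t=12 v=8: DROP (t<31-0); WM=33
i=8 t=34 v=9: → [28,36); WM=33

5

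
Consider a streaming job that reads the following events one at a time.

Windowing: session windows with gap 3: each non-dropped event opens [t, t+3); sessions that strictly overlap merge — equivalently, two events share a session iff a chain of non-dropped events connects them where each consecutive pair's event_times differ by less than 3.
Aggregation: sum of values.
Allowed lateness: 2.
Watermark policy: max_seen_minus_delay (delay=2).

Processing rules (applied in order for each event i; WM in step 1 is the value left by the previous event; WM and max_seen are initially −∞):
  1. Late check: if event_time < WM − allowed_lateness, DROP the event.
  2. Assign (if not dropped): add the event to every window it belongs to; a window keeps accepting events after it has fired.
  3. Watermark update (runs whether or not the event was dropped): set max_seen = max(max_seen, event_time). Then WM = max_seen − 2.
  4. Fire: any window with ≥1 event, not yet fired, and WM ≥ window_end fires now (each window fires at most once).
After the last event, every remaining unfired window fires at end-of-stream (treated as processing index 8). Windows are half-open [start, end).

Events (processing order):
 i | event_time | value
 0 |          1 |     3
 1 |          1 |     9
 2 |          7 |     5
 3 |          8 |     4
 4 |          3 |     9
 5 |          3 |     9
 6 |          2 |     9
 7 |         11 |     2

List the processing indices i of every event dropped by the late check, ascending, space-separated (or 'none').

i=0 t=1 v=3: → [1,4); WM=-1
i=1 t=1 v=9: → [1,4); WM=-1
i=2 t=7 v=5: → [7,10); WM=5
i=3 t=8 v=4: → [7,11); WM=6
i=4 t=3 v=9: DROP (t<6-2); WM=6
i=5 t=3 v=9: DROP (t<6-2); WM=6
i=6 t=2 v=9: DROP (t<6-2); WM=6
i=7 t=11 v=2: → [11,14); WM=9

4 5 6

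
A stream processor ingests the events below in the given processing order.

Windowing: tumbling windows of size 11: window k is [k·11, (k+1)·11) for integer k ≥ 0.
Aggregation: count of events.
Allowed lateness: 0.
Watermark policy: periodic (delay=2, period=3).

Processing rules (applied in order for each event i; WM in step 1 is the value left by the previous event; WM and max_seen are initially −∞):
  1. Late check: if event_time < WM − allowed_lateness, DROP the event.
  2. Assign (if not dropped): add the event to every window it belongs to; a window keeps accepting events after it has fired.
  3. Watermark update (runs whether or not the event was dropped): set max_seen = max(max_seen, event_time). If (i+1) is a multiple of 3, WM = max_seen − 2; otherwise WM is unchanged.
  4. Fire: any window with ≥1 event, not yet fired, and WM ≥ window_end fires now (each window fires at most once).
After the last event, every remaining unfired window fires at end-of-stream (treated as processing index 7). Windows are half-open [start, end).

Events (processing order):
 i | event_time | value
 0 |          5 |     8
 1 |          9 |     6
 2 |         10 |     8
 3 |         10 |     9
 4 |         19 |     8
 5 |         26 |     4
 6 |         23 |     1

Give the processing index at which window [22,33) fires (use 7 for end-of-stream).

i=0 t=5 v=8: → [0,11); WM=−∞
i=1 t=9 v=6: → [0,11); WM=−∞
i=2 t=10 v=8: → [0,11); WM=8
i=3 t=10 v=9: → [0,11); WM=8
i=4 t=19 v=8: → [11,22); WM=8
i=5 t=26 v=4: → [22,33); WM=24; [0,11) fires=4 [11,22) fires=1
i=6 t=23 v=1: DROP (t<24-0); WM=24

7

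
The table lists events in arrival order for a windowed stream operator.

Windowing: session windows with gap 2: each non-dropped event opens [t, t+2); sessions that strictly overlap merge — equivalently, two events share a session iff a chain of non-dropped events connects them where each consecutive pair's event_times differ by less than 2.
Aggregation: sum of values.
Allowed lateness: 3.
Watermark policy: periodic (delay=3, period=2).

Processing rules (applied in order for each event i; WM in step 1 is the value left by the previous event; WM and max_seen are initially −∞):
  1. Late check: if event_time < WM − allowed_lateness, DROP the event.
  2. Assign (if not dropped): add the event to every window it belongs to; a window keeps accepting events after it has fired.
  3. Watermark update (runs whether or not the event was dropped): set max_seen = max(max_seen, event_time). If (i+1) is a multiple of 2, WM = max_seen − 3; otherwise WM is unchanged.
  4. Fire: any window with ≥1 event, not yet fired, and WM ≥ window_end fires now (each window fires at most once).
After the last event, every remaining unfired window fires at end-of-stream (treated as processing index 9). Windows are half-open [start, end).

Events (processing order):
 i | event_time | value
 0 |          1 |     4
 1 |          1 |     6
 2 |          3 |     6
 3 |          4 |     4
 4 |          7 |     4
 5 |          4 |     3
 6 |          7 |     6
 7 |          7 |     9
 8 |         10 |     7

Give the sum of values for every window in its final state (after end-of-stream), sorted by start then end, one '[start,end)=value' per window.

[1,3)=10 [3,6)=13 [7,9)=19 [10,12)=7

i=0 t=1 v=4: → [1,3); WM=−∞
i=1 t=1 v=6: → [1,3); WM=-2
i=2 t=3 v=6: → [3,5); WM=-2
i=3 t=4 v=4: → [3,6); WM=1
i=4 t=7 v=4: → [7,9); WM=1
i=5 t=4 v=3: → [3,6); WM=4
i=6 t=7 v=6: → [7,9); WM=4
i=7 t=7 v=9: → [7,9); WM=4
i=8 t=10 v=7: → [10,12); WM=4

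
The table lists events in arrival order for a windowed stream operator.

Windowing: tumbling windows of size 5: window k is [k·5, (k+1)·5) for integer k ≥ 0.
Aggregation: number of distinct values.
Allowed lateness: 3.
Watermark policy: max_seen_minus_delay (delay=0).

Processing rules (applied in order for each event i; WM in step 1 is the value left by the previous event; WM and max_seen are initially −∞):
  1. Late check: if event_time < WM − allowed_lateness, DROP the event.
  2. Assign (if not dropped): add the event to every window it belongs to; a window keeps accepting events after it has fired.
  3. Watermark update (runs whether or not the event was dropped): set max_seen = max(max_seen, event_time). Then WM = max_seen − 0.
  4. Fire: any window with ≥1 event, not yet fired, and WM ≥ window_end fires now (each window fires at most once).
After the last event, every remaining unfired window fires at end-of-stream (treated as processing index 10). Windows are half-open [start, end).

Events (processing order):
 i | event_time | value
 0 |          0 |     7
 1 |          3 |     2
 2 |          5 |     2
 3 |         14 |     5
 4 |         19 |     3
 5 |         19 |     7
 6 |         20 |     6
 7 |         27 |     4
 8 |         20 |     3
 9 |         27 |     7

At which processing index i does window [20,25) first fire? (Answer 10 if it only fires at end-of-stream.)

i=0 t=0 v=7: → [0,5); WM=0
i=1 t=3 v=2: → [0,5); WM=3
i=2 t=5 v=2: → [5,10); WM=5; [0,5) fires=2
i=3 t=14 v=5: → [10,15); WM=14; [5,10) fires=1
i=4 t=19 v=3: → [15,20); WM=19; [10,15) fires=1
i=5 t=19 v=7: → [15,20); WM=19
i=6 t=20 v=6: → [20,25); WM=20; [15,20) fires=2
i=7 t=27 v=4: → [25,30); WM=27; [20,25) fires=1
i=8 t=20 v=3: DROP (t<27-3); WM=27
i=9 t=27 v=7: → [25,30); WM=27

7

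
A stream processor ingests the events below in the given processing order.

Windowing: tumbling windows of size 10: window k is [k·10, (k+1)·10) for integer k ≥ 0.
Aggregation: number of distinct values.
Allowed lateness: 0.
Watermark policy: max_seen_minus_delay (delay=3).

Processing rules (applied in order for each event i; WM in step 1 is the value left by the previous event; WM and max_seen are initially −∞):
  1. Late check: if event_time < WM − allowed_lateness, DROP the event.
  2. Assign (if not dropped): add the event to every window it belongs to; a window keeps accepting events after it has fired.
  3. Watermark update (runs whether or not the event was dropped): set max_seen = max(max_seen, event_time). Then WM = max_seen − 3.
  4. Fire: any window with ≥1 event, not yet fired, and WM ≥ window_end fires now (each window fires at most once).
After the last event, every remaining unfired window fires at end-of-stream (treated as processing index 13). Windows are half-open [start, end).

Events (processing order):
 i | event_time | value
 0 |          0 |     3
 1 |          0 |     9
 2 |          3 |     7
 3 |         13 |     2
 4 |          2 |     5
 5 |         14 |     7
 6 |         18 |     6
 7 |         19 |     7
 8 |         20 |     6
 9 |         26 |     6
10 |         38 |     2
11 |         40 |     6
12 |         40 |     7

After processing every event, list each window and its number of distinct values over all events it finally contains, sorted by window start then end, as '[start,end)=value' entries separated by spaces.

i=0 t=0 v=3: → [0,10); WM=-3
i=1 t=0 v=9: → [0,10); WM=-3
i=2 t=3 v=7: → [0,10); WM=0
i=3 t=13 v=2: → [10,20); WM=10; [0,10) fires=3
i=4 t=2 v=5: DROP (t<10-0); WM=10
i=5 t=14 v=7: → [10,20); WM=11
i=6 t=18 v=6: → [10,20); WM=15
i=7 t=19 v=7: → [10,20); WM=16
i=8 t=20 v=6: → [20,30); WM=17
i=9 t=26 v=6: → [20,30); WM=23; [10,20) fires=3
i=10 t=38 v=2: → [30,40); WM=35; [20,30) fires=1
i=11 t=40 v=6: → [40,50); WM=37
i=12 t=40 v=7: → [40,50); WM=37

[0,10)=3 [10,20)=3 [20,30)=1 [30,40)=1 [40,50)=2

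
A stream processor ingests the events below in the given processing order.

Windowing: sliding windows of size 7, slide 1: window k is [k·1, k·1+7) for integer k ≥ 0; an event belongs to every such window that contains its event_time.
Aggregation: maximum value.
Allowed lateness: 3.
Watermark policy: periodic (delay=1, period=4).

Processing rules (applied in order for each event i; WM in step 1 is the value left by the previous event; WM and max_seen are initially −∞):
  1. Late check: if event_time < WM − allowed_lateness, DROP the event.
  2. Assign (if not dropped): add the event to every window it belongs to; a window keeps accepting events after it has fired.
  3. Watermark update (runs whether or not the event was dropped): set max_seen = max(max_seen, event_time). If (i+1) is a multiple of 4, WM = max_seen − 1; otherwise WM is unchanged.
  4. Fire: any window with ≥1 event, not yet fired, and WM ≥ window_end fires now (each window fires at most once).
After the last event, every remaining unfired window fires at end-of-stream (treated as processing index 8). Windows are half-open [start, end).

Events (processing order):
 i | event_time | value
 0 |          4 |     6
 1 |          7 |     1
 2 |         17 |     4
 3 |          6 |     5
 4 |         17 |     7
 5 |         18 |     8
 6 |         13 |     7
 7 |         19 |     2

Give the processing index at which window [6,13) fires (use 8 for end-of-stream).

i=0 t=4 v=6: → [4,11),[3,10),[2,9),[1,8),[0,7); WM=−∞
i=1 t=7 v=1: → [7,14),[6,13),[5,12),[4,11),[3,10),[2,9),[1,8); WM=−∞
i=2 t=17 v=4: → [17,24),[16,23),[15,22),[14,21),[13,20),[12,19),[11,18); WM=−∞
i=3 t=6 v=5: → [6,13),[5,12),[4,11),[3,10),[2,9),[1,8),[0,7); WM=16; [0,7) fires=6 [1,8) fires=6 [2,9) fires=6 [3,10) fires=6 [4,11) fires=6 [5,12) fires=5 [6,13) fires=5 [7,14) fires=1
i=4 t=17 v=7: → [17,24),[16,23),[15,22),[14,21),[13,20),[12,19),[11,18); WM=16
i=5 t=18 v=8: → [18,25),[17,24),[16,23),[15,22),[14,21),[13,20),[12,19); WM=16
i=6 t=13 v=7: → [13,20),[12,19),[11,18),[10,17),[9,16),[8,15),[7,14); WM=16; [8,15) fires=7 [9,16) fires=7
i=7 t=19 v=2: → [19,26),[18,25),[17,24),[16,23),[15,22),[14,21),[13,20); WM=18; [10,17) fires=7 [11,18) fires=7

3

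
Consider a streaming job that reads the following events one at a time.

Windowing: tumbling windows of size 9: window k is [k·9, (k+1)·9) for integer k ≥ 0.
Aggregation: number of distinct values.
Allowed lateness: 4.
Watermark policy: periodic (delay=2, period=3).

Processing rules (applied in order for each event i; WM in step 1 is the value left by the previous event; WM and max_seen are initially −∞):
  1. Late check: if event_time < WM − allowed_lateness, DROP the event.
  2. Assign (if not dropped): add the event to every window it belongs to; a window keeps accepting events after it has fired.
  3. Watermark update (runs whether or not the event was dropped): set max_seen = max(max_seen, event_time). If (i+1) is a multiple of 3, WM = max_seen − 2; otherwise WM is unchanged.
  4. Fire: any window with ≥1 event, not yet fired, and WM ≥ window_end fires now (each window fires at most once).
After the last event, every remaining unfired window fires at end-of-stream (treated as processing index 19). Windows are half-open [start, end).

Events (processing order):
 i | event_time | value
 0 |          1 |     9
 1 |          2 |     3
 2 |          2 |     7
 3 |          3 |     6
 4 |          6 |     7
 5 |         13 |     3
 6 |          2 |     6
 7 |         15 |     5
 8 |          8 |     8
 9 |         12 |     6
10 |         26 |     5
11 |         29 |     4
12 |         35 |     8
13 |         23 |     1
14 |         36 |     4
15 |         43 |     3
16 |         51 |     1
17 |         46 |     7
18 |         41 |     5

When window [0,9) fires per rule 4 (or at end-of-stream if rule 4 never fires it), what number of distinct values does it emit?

4

i=0 t=1 v=9: → [0,9); WM=−∞
i=1 t=2 v=3: → [0,9); WM=−∞
i=2 t=2 v=7: → [0,9); WM=0
i=3 t=3 v=6: → [0,9); WM=0
i=4 t=6 v=7: → [0,9); WM=0
i=5 t=13 v=3: → [9,18); WM=11; [0,9) fires=4
i=6 t=2 v=6: DROP (t<11-4); WM=11
i=7 t=15 v=5: → [9,18); WM=11
i=8 t=8 v=8: → [0,9); WM=13
i=9 t=12 v=6: → [9,18); WM=13
i=10 t=26 v=5: → [18,27); WM=13
i=11 t=29 v=4: → [27,36); WM=27; [9,18) fires=3 [18,27) fires=1
i=12 t=35 v=8: → [27,36); WM=27
i=13 t=23 v=1: → [18,27); WM=27
i=14 t=36 v=4: → [36,45); WM=34
i=15 t=43 v=3: → [36,45); WM=34
i=16 t=51 v=1: → [45,54); WM=34
i=17 t=46 v=7: → [45,54); WM=49; [27,36) fires=2 [36,45) fires=2
i=18 t=41 v=5: DROP (t<49-4); WM=49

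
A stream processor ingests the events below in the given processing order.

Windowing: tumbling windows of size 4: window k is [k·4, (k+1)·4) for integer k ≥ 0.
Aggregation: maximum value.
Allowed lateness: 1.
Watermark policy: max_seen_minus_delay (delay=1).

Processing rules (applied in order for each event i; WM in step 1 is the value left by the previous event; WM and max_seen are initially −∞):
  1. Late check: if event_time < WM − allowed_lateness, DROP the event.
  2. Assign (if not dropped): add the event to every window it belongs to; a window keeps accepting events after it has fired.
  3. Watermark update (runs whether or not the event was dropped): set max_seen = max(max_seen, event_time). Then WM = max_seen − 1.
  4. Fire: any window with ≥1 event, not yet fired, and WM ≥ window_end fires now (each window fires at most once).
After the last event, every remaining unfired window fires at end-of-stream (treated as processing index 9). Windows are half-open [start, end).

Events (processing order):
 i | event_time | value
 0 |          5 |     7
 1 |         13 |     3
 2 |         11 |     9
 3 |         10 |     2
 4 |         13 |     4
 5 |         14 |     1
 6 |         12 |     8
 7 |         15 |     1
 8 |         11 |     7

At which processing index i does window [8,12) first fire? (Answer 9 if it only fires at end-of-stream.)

2

i=0 t=5 v=7: → [4,8); WM=4
i=1 t=13 v=3: → [12,16); WM=12; [4,8) fires=7
i=2 t=11 v=9: → [8,12); WM=12; [8,12) fires=9
i=3 t=10 v=2: DROP (t<12-1); WM=12
i=4 t=13 v=4: → [12,16); WM=12
i=5 t=14 v=1: → [12,16); WM=13
i=6 t=12 v=8: → [12,16); WM=13
i=7 t=15 v=1: → [12,16); WM=14
i=8 t=11 v=7: DROP (t<14-1); WM=14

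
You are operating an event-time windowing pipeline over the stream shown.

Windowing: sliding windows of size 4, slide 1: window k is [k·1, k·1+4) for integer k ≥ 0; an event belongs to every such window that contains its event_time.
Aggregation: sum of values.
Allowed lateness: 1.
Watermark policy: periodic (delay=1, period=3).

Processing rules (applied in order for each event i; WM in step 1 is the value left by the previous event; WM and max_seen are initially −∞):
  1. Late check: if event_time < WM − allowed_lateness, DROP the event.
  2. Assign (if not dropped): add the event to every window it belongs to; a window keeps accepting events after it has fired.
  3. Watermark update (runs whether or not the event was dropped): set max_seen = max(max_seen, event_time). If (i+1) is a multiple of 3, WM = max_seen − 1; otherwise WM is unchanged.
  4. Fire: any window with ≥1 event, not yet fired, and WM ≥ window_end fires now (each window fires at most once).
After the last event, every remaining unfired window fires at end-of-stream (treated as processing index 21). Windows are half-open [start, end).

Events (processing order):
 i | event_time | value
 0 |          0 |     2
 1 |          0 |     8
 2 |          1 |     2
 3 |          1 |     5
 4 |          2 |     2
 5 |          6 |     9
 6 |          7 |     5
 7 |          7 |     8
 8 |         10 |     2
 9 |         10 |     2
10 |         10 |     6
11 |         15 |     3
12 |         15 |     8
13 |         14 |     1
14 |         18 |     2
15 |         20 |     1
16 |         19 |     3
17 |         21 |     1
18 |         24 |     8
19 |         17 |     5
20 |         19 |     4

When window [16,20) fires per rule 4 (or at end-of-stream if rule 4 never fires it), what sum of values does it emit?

i=0 t=0 v=2: → [0,4); WM=−∞
i=1 t=0 v=8: → [0,4); WM=−∞
i=2 t=1 v=2: → [1,5),[0,4); WM=0
i=3 t=1 v=5: → [1,5),[0,4); WM=0
i=4 t=2 v=2: → [2,6),[1,5),[0,4); WM=0
i=5 t=6 v=9: → [6,10),[5,9),[4,8),[3,7); WM=5; [0,4) fires=19 [1,5) fires=9
i=6 t=7 v=5: → [7,11),[6,10),[5,9),[4,8); WM=5
i=7 t=7 v=8: → [7,11),[6,10),[5,9),[4,8); WM=5
i=8 t=10 v=2: → [10,14),[9,13),[8,12),[7,11); WM=9; [2,6) fires=2 [3,7) fires=9 [4,8) fires=22 [5,9) fires=22
i=9 t=10 v=2: → [10,14),[9,13),[8,12),[7,11); WM=9
i=10 t=10 v=6: → [10,14),[9,13),[8,12),[7,11); WM=9
i=11 t=15 v=3: → [15,19),[14,18),[13,17),[12,16); WM=14; [6,10) fires=22 [7,11) fires=23 [8,12) fires=10 [9,13) fires=10 [10,14) fires=10
i=12 t=15 v=8: → [15,19),[14,18),[13,17),[12,16); WM=14
i=13 t=14 v=1: → [14,18),[13,17),[12,16),[11,15); WM=14
i=14 t=18 v=2: → [18,22),[17,21),[16,20),[15,19); WM=17; [11,15) fires=1 [12,16) fires=12 [13,17) fires=12
i=15 t=20 v=1: → [20,24),[19,23),[18,22),[17,21); WM=17
i=16 t=19 v=3: → [19,23),[18,22),[17,21),[16,20); WM=17
i=17 t=21 v=1: → [21,25),[20,24),[19,23),[18,22); WM=20; [14,18) fires=12 [15,19) fires=13 [16,20) fires=5
i=18 t=24 v=8: → [24,28),[23,27),[22,26),[21,25); WM=20
i=19 t=17 v=5: DROP (t<20-1); WM=20
i=20 t=19 v=4: → [19,23),[18,22),[17,21),[16,20); WM=23; [17,21) fires=10 [18,22) fires=11 [19,23) fires=9

5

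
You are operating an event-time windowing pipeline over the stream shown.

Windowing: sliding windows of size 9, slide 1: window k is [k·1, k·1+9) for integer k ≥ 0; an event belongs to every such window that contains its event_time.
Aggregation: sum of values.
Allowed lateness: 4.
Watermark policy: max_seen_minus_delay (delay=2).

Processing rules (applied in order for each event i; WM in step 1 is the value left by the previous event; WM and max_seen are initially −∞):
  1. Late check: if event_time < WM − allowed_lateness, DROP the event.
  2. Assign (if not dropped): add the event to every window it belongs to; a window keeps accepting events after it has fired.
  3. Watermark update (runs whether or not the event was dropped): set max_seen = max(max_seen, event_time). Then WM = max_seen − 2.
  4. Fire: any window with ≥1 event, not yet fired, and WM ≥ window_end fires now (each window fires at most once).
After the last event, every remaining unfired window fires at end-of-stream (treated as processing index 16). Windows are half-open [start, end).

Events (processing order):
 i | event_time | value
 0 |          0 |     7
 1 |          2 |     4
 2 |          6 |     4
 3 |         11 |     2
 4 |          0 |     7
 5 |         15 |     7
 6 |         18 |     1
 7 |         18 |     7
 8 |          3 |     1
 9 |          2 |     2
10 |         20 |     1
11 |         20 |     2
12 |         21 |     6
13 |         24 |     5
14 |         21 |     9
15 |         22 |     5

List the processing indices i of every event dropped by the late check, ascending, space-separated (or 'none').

4 8 9

i=0 t=0 v=7: → [0,9); WM=-2
i=1 t=2 v=4: → [2,11),[1,10),[0,9); WM=0
i=2 t=6 v=4: → [6,15),[5,14),[4,13),[3,12),[2,11),[1,10),[0,9); WM=4
i=3 t=11 v=2: → [11,20),[10,19),[9,18),[8,17),[7,16),[6,15),[5,14),[4,13),[3,12); WM=9; [0,9) fires=15
i=4 t=0 v=7: DROP (t<9-4); WM=9
i=5 t=15 v=7: → [15,24),[14,23),[13,22),[12,21),[11,20),[10,19),[9,18),[8,17),[7,16); WM=13; [1,10) fires=8 [2,11) fires=8 [3,12) fires=6 [4,13) fires=6
i=6 t=18 v=1: → [18,27),[17,26),[16,25),[15,24),[14,23),[13,22),[12,21),[11,20),[10,19); WM=16; [5,14) fires=6 [6,15) fires=6 [7,16) fires=9
i=7 t=18 v=7: → [18,27),[17,26),[16,25),[15,24),[14,23),[13,22),[12,21),[11,20),[10,19); WM=16
i=8 t=3 v=1: DROP (t<16-4); WM=16
i=9 t=2 v=2: DROP (t<16-4); WM=16
i=10 t=20 v=1: → [20,29),[19,28),[18,27),[17,26),[16,25),[15,24),[14,23),[13,22),[12,21); WM=18; [8,17) fires=9 [9,18) fires=9
i=11 t=20 v=2: → [20,29),[19,28),[18,27),[17,26),[16,25),[15,24),[14,23),[13,22),[12,21); WM=18
i=12 t=21 v=6: → [21,30),[20,29),[19,28),[18,27),[17,26),[16,25),[15,24),[14,23),[13,22); WM=19; [10,19) fires=17
i=13 t=24 v=5: → [24,33),[23,32),[22,31),[21,30),[20,29),[19,28),[18,27),[17,26),[16,25); WM=22; [11,20) fires=17 [12,21) fires=18 [13,22) fires=24
i=14 t=21 v=9: → [21,30),[20,29),[19,28),[18,27),[17,26),[16,25),[15,24),[14,23),[13,22); WM=22
i=15 t=22 v=5: → [22,31),[21,30),[20,29),[19,28),[18,27),[17,26),[16,25),[15,24),[14,23); WM=22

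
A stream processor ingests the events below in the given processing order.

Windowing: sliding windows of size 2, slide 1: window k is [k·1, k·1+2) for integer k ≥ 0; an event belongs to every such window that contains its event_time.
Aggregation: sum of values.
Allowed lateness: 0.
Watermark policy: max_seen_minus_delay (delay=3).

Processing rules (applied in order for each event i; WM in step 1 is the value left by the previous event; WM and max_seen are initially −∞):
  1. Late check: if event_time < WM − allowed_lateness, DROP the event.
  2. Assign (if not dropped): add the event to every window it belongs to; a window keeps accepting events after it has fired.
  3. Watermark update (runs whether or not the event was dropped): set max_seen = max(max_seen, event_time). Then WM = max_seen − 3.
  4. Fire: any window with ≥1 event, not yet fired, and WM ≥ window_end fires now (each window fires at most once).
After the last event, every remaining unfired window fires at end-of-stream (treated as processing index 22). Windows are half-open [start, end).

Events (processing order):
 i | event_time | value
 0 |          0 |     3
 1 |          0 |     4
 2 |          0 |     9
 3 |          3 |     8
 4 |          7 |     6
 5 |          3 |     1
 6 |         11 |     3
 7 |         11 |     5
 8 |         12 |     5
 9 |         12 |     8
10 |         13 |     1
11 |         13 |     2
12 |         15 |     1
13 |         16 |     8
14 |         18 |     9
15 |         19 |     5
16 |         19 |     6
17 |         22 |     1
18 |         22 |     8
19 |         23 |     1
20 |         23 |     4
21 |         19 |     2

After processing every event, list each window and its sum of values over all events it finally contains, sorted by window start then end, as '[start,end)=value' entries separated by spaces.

i=0 t=0 v=3: → [0,2); WM=-3
i=1 t=0 v=4: → [0,2); WM=-3
i=2 t=0 v=9: → [0,2); WM=-3
i=3 t=3 v=8: → [3,5),[2,4); WM=0
i=4 t=7 v=6: → [7,9),[6,8); WM=4; [0,2) fires=16 [2,4) fires=8
i=5 t=3 v=1: DROP (t<4-0); WM=4
i=6 t=11 v=3: → [11,13),[10,12); WM=8; [3,5) fires=8 [6,8) fires=6
i=7 t=11 v=5: → [11,13),[10,12); WM=8
i=8 t=12 v=5: → [12,14),[11,13); WM=9; [7,9) fires=6
i=9 t=12 v=8: → [12,14),[11,13); WM=9
i=10 t=13 v=1: → [13,15),[12,14); WM=10
i=11 t=13 v=2: → [13,15),[12,14); WM=10
i=12 t=15 v=1: → [15,17),[14,16); WM=12; [10,12) fires=8
i=13 t=16 v=8: → [16,18),[15,17); WM=13; [11,13) fires=21
i=14 t=18 v=9: → [18,20),[17,19); WM=15; [12,14) fires=16 [13,15) fires=3
i=15 t=19 v=5: → [19,21),[18,20); WM=16; [14,16) fires=1
i=16 t=19 v=6: → [19,21),[18,20); WM=16
i=17 t=22 v=1: → [22,24),[21,23); WM=19; [15,17) fires=9 [16,18) fires=8 [17,19) fires=9
i=18 t=22 v=8: → [22,24),[21,23); WM=19
i=19 t=23 v=1: → [23,25),[22,24); WM=20; [18,20) fires=20
i=20 t=23 v=4: → [23,25),[22,24); WM=20
i=21 t=19 v=2: DROP (t<20-0); WM=20

[0,2)=16 [2,4)=8 [3,5)=8 [6,8)=6 [7,9)=6 [10,12)=8 [11,13)=21 [12,14)=16 [13,15)=3 [14,16)=1 [15,17)=9 [16,18)=8 [17,19)=9 [18,20)=20 [19,21)=11 [21,23)=9 [22,24)=14 [23,25)=5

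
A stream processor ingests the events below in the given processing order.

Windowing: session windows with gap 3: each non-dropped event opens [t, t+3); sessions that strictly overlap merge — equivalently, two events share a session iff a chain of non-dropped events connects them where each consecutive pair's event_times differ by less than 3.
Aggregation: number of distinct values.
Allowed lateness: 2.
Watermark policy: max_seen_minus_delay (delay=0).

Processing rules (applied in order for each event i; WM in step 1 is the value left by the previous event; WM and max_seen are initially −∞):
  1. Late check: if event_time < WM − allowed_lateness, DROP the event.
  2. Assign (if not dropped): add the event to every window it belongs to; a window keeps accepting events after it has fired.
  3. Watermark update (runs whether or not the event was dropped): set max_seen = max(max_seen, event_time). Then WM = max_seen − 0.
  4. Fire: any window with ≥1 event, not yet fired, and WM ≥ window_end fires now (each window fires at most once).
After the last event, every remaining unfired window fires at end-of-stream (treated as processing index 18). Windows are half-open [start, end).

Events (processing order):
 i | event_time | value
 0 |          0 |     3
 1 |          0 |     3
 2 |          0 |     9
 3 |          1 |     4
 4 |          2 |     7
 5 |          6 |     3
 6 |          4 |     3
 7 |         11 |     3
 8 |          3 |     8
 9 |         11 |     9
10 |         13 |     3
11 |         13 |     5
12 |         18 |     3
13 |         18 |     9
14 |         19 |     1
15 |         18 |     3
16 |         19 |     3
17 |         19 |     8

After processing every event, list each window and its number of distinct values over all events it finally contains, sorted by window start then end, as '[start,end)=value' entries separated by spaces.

[0,9)=4 [11,16)=3 [18,22)=4

i=0 t=0 v=3: → [0,3); WM=0
i=1 t=0 v=3: → [0,3); WM=0
i=2 t=0 v=9: → [0,3); WM=0
i=3 t=1 v=4: → [0,4); WM=1
i=4 t=2 v=7: → [0,5); WM=2
i=5 t=6 v=3: → [6,9); WM=6
i=6 t=4 v=3: → [0,9); WM=6
i=7 t=11 v=3: → [11,14); WM=11
i=8 t=3 v=8: DROP (t<11-2); WM=11
i=9 t=11 v=9: → [11,14); WM=11
i=10 t=13 v=3: → [11,16); WM=13
i=11 t=13 v=5: → [11,16); WM=13
i=12 t=18 v=3: → [18,21); WM=18
i=13 t=18 v=9: → [18,21); WM=18
i=14 t=19 v=1: → [18,22); WM=19
i=15 t=18 v=3: → [18,22); WM=19
i=16 t=19 v=3: → [18,22); WM=19
i=17 t=19 v=8: → [18,22); WM=19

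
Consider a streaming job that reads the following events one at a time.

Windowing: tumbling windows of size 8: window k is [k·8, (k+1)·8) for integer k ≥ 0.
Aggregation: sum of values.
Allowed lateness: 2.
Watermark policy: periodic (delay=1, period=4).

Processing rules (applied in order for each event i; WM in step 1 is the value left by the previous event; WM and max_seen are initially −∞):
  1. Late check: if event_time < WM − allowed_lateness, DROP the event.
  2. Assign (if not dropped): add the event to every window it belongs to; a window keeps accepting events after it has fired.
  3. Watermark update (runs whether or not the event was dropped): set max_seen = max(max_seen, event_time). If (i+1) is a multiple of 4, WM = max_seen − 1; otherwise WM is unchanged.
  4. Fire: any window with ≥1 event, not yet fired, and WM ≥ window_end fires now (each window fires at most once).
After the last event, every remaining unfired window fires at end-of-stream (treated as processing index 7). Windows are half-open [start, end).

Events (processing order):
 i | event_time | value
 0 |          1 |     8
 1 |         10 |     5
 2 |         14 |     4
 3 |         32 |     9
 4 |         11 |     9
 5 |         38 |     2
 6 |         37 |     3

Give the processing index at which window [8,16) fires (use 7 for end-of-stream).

3

i=0 t=1 v=8: → [0,8); WM=−∞
i=1 t=10 v=5: → [8,16); WM=−∞
i=2 t=14 v=4: → [8,16); WM=−∞
i=3 t=32 v=9: → [32,40); WM=31; [0,8) fires=8 [8,16) fires=9
i=4 t=11 v=9: DROP (t<31-2); WM=31
i=5 t=38 v=2: → [32,40); WM=31
i=6 t=37 v=3: → [32,40); WM=31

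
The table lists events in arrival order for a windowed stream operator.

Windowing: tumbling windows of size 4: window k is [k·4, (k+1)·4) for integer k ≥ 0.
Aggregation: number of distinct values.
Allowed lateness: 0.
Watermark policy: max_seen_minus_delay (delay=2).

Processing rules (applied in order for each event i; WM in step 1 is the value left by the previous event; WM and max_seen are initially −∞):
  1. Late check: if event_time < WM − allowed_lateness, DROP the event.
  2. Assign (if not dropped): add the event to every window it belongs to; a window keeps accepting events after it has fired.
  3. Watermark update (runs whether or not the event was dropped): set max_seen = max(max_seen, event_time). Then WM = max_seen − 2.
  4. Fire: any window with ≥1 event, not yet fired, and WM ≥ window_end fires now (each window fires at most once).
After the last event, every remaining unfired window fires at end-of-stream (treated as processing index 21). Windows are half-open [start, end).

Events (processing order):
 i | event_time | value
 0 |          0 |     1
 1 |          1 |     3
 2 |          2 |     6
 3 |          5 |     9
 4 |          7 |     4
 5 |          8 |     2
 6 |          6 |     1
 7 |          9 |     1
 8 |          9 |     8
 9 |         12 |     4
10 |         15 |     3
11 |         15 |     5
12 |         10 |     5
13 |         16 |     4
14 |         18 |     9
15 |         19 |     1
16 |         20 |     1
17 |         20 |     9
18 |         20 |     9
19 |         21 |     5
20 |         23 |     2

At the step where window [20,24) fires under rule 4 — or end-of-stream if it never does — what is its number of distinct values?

i=0 t=0 v=1: → [0,4); WM=-2
i=1 t=1 v=3: → [0,4); WM=-1
i=2 t=2 v=6: → [0,4); WM=0
i=3 t=5 v=9: → [4,8); WM=3
i=4 t=7 v=4: → [4,8); WM=5; [0,4) fires=3
i=5 t=8 v=2: → [8,12); WM=6
i=6 t=6 v=1: → [4,8); WM=6
i=7 t=9 v=1: → [8,12); WM=7
i=8 t=9 v=8: → [8,12); WM=7
i=9 t=12 v=4: → [12,16); WM=10; [4,8) fires=3
i=10 t=15 v=3: → [12,16); WM=13; [8,12) fires=3
i=11 t=15 v=5: → [12,16); WM=13
i=12 t=10 v=5: DROP (t<13-0); WM=13
i=13 t=16 v=4: → [16,20); WM=14
i=14 t=18 v=9: → [16,20); WM=16; [12,16) fires=3
i=15 t=19 v=1: → [16,20); WM=17
i=16 t=20 v=1: → [20,24); WM=18
i=17 t=20 v=9: → [20,24); WM=18
i=18 t=20 v=9: → [20,24); WM=18
i=19 t=21 v=5: → [20,24); WM=19
i=20 t=23 v=2: → [20,24); WM=21; [16,20) fires=3

4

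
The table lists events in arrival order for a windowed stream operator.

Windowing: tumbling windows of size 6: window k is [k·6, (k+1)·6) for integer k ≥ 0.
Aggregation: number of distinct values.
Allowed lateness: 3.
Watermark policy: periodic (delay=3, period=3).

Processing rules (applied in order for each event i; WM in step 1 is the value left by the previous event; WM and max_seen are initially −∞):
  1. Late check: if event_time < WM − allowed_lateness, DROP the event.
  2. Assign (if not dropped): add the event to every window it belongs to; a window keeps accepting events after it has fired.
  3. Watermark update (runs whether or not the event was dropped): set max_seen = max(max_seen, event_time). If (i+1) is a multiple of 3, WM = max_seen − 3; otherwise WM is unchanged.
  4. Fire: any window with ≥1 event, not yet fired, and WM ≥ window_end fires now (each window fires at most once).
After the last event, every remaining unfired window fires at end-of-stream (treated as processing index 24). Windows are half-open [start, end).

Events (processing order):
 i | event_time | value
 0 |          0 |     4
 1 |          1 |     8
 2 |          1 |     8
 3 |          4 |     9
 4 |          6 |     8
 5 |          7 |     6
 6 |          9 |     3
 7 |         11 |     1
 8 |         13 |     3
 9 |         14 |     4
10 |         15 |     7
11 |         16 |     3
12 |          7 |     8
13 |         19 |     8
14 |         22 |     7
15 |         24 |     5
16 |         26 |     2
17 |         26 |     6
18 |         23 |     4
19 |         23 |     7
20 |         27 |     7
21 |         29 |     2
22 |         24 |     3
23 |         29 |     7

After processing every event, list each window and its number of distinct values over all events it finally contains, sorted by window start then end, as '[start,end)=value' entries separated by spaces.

[0,6)=3 [6,12)=4 [12,18)=3 [18,24)=3 [24,30)=5

i=0 t=0 v=4: → [0,6); WM=−∞
i=1 t=1 v=8: → [0,6); WM=−∞
i=2 t=1 v=8: → [0,6); WM=-2
i=3 t=4 v=9: → [0,6); WM=-2
i=4 t=6 v=8: → [6,12); WM=-2
i=5 t=7 v=6: → [6,12); WM=4
i=6 t=9 v=3: → [6,12); WM=4
i=7 t=11 v=1: → [6,12); WM=4
i=8 t=13 v=3: → [12,18); WM=10; [0,6) fires=3
i=9 t=14 v=4: → [12,18); WM=10
i=10 t=15 v=7: → [12,18); WM=10
i=11 t=16 v=3: → [12,18); WM=13; [6,12) fires=4
i=12 t=7 v=8: DROP (t<13-3); WM=13
i=13 t=19 v=8: → [18,24); WM=13
i=14 t=22 v=7: → [18,24); WM=19; [12,18) fires=3
i=15 t=24 v=5: → [24,30); WM=19
i=16 t=26 v=2: → [24,30); WM=19
i=17 t=26 v=6: → [24,30); WM=23
i=18 t=23 v=4: → [18,24); WM=23
i=19 t=23 v=7: → [18,24); WM=23
i=20 t=27 v=7: → [24,30); WM=24; [18,24) fires=3
i=21 t=29 v=2: → [24,30); WM=24
i=22 t=24 v=3: → [24,30); WM=24
i=23 t=29 v=7: → [24,30); WM=26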